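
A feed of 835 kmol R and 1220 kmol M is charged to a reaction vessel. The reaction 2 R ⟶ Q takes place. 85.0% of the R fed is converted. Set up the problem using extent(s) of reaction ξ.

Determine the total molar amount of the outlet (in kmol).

R reacted = 0.85 × 835 = 709.8 kmol; ν_R = −2, so ξ = 709.8/2 = 354.9 kmol.
Outlet amounts (n = n₀ + ν ξ):
  R: 835 − 2(354.9) = 125.2
  Q: 0 + 1(354.9) = 354.9
  M: 1220 (inert)
Total out = 125.2 + 354.9 + 1220 = 1700 kmol.

1700 kmol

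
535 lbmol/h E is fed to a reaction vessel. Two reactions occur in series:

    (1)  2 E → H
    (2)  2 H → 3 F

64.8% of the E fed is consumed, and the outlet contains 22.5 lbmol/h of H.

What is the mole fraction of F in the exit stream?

Conversion of E: E consumed = 2ξ₁ = 0.648 × 535 → ξ₁ = 173.3 lbmol/h.
H balance: n_H = 0 + 1ξ₁ − 2ξ₂ = 22.5 → ξ₂ = (1·173.3 − 22.5)/2 = 75.42 lbmol/h.
Outlet amounts (n = n₀ + Σ ν·ξ):
  E: 535 − 2(173.3) = 188.3
  H: 0 + 1(173.3) − 2(75.42) = 22.5
  F: 0 + 3(75.42) = 226.3
Total out = 437.1 lbmol/h; y_F = 226.3 / 437.1 = 0.5177.

0.518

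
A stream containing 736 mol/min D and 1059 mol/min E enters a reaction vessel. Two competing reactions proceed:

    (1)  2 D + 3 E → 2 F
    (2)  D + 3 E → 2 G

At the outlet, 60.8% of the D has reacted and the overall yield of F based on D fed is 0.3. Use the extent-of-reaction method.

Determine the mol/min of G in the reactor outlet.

Yield of F: 2ξ₁ / 736 = 0.3 → ξ₁ = 110.4 mol/min.
Conversion of D: 2ξ₁ + 1ξ₂ = 0.608 × 736 = 447.5 → ξ₂ = 226.7 mol/min.
Outlet amounts (n = n₀ + Σ ν·ξ):
  D: 736 − 2(110.4) − 1(226.7) = 288.5
  E: 1059 − 3(110.4) − 3(226.7) = 47.74
  F: 0 + 2(110.4) = 220.8
  G: 0 + 2(226.7) = 453.4

453 mol/min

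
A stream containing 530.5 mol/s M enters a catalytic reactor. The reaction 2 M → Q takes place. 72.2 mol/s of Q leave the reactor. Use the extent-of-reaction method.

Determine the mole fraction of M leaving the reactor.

0.842

For Q: n = n₀ + 1ξ → 72.2 = 0 + 1ξ, giving ξ = 72.2 mol/s.
Outlet amounts (n = n₀ + ν ξ):
  M: 530.5 − 2(72.2) = 386.1
  Q: 0 + 1(72.2) = 72.2
Total out = 458.3 mol/s; y_M = 386.1 / 458.3 = 0.8425.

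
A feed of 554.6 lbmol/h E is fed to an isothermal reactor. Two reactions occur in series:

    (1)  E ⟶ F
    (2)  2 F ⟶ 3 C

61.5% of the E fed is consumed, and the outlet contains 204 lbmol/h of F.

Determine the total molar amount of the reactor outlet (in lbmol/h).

Conversion of E: E consumed = 1ξ₁ = 0.615 × 554.6 → ξ₁ = 341.1 lbmol/h.
F balance: n_F = 0 + 1ξ₁ − 2ξ₂ = 204 → ξ₂ = (1·341.1 − 204)/2 = 68.54 lbmol/h.
Outlet amounts (n = n₀ + Σ ν·ξ):
  E: 554.6 − 1(341.1) = 213.5
  F: 0 + 1(341.1) − 2(68.54) = 204
  C: 0 + 3(68.54) = 205.6
Total out = 213.5 + 204 + 205.6 = 623.1 lbmol/h.

623 lbmol/h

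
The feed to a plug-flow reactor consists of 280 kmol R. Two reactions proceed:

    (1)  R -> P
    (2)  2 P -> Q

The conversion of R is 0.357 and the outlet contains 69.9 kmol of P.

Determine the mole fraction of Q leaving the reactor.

0.0567

Conversion of R: R consumed = 1ξ₁ = 0.357 × 280 → ξ₁ = 99.96 kmol.
P balance: n_P = 0 + 1ξ₁ − 2ξ₂ = 69.9 → ξ₂ = (1·99.96 − 69.9)/2 = 15.03 kmol.
Outlet amounts (n = n₀ + Σ ν·ξ):
  R: 280 − 1(99.96) = 180
  P: 0 + 1(99.96) − 2(15.03) = 69.9
  Q: 0 + 1(15.03) = 15.03
Total out = 265 kmol; y_Q = 15.03 / 265 = 0.05672.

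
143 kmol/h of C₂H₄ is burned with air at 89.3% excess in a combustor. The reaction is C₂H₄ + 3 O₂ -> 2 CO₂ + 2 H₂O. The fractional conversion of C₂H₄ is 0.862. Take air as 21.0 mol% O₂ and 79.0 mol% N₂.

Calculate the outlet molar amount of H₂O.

Stoichiometric O₂ = 3 × 143 = 429 kmol/h; O₂ fed = 429 × 1.893 = 812.1 kmol/h.
N₂ fed = 812.1 × 79/21 = 3055 kmol/h.
Fuel reacted = 0.862 × 143 → ξ = 123.3 kmol/h.
Outlet (n = n₀ + ν ξ):
  C₂H₄: 143 − 1(123.3) = 19.73
  O₂: 812.1 − 3(123.3) = 442.3
  N₂: 3055 (inert)
  CO₂: 0 + 2(123.3) = 246.5
  H₂O: 0 + 2(123.3) = 246.5

247 kmol/h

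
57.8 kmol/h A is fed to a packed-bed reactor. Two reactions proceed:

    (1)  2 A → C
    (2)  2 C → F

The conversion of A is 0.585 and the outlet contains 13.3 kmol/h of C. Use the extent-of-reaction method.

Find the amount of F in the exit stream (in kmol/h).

Conversion of A: A consumed = 2ξ₁ = 0.585 × 57.8 → ξ₁ = 16.91 kmol/h.
C balance: n_C = 0 + 1ξ₁ − 2ξ₂ = 13.3 → ξ₂ = (1·16.91 − 13.3)/2 = 1.803 kmol/h.
Outlet amounts (n = n₀ + Σ ν·ξ):
  A: 57.8 − 2(16.91) = 23.99
  C: 0 + 1(16.91) − 2(1.803) = 13.3
  F: 0 + 1(1.803) = 1.803

1.8 kmol/h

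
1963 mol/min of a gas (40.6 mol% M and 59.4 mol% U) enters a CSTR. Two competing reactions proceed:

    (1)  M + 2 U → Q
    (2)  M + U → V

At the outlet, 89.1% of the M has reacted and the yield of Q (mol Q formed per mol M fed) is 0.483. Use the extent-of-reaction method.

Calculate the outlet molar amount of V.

Yield of Q: 1ξ₁ / 797 = 0.483 → ξ₁ = 384.9 mol/min.
Conversion of M: 1ξ₁ + 1ξ₂ = 0.891 × 797 = 710.1 → ξ₂ = 325.2 mol/min.
Outlet amounts (n = n₀ + Σ ν·ξ):
  M: 797 − 1(384.9) − 1(325.2) = 86.87
  U: 1166 − 2(384.9) − 1(325.2) = 70.97
  Q: 0 + 1(384.9) = 384.9
  V: 0 + 1(325.2) = 325.2

325 mol/min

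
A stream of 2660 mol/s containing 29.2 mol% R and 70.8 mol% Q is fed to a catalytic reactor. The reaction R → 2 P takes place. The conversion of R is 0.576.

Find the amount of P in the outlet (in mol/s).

895 mol/s

R reacted = 0.576 × 776.7 = 447.4 mol/s; ν_R = −1, so ξ = 447.4/1 = 447.4 mol/s.
Outlet amounts (n = n₀ + ν ξ):
  R: 776.7 − 1(447.4) = 329.3
  P: 0 + 2(447.4) = 894.8
  Q: 1883 (inert)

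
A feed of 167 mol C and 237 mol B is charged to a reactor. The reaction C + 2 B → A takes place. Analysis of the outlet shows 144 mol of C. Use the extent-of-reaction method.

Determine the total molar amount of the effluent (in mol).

For C: n = n₀ − 1ξ → 144 = 167 − 1ξ, giving ξ = 23 mol.
Outlet amounts (n = n₀ + ν ξ):
  C: 167 − 1(23) = 144
  B: 237 − 2(23) = 191
  A: 0 + 1(23) = 23
Total out = 144 + 191 + 23 = 358 mol.

358 mol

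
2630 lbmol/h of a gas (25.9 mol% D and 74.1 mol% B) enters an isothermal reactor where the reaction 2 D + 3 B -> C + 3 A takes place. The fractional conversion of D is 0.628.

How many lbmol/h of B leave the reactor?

1310 lbmol/h

D reacted = 0.628 × 681.2 = 427.8 lbmol/h; ν_D = −2, so ξ = 427.8/2 = 213.9 lbmol/h.
Outlet amounts (n = n₀ + ν ξ):
  D: 681.2 − 2(213.9) = 253.4
  B: 1949 − 3(213.9) = 1307
  C: 0 + 1(213.9) = 213.9
  A: 0 + 3(213.9) = 641.7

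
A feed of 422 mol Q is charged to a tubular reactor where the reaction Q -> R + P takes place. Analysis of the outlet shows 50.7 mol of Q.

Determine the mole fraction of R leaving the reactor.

For Q: n = n₀ − 1ξ → 50.7 = 422 − 1ξ, giving ξ = 371.3 mol.
Outlet amounts (n = n₀ + ν ξ):
  Q: 422 − 1(371.3) = 50.7
  R: 0 + 1(371.3) = 371.3
  P: 0 + 1(371.3) = 371.3
Total out = 793.3 mol; y_R = 371.3 / 793.3 = 0.468.

0.468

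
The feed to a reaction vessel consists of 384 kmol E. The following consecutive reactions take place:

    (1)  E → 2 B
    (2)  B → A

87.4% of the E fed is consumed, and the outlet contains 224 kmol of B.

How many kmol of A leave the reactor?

Conversion of E: E consumed = 1ξ₁ = 0.874 × 384 → ξ₁ = 335.6 kmol.
B balance: n_B = 0 + 2ξ₁ − 1ξ₂ = 224 → ξ₂ = (2·335.6 − 224)/1 = 447.2 kmol.
Outlet amounts (n = n₀ + Σ ν·ξ):
  E: 384 − 1(335.6) = 48.38
  B: 0 + 2(335.6) − 1(447.2) = 224
  A: 0 + 1(447.2) = 447.2

447 kmol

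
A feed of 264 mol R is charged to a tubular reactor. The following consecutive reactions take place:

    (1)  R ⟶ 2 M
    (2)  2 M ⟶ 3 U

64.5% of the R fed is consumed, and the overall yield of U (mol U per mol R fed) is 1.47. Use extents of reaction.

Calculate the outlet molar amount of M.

81.8 mol

Conversion of R: R consumed = 1ξ₁ = 0.645 × 264 → ξ₁ = 170.3 mol.
Yield of U: 3ξ₂ / 264 = 1.47 → ξ₂ = 129.4 mol.
Outlet amounts (n = n₀ + Σ ν·ξ):
  R: 264 − 1(170.3) = 93.72
  M: 0 + 2(170.3) − 2(129.4) = 81.84
  U: 0 + 3(129.4) = 388.1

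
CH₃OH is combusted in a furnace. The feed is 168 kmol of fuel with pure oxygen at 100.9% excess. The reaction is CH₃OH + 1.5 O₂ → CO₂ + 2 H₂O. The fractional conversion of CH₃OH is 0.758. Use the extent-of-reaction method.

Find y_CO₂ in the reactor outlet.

0.173

Stoichiometric O₂ = 1.5 × 168 = 252 kmol; O₂ fed = 252 × 2.009 = 506.3 kmol.
Fuel reacted = 0.758 × 168 → ξ = 127.3 kmol.
Outlet (n = n₀ + ν ξ):
  CH₃OH: 168 − 1(127.3) = 40.66
  O₂: 506.3 − 1.5(127.3) = 315.3
  CO₂: 0 + 1(127.3) = 127.3
  H₂O: 0 + 2(127.3) = 254.7
Total out = 737.9 kmol; y_CO₂ = 127.3 / 737.9 = 0.1726.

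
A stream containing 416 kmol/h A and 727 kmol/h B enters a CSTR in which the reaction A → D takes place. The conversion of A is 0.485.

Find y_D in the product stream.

0.177

A reacted = 0.485 × 416 = 201.8 kmol/h; ν_A = −1, so ξ = 201.8/1 = 201.8 kmol/h.
Outlet amounts (n = n₀ + ν ξ):
  A: 416 − 1(201.8) = 214.2
  D: 0 + 1(201.8) = 201.8
  B: 727 (inert)
Total out = 1143 kmol/h; y_D = 201.8 / 1143 = 0.1765.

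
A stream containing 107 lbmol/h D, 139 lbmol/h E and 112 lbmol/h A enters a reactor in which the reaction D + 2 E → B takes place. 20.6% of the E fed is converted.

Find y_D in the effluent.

0.281

E reacted = 0.206 × 139 = 28.63 lbmol/h; ν_E = −2, so ξ = 28.63/2 = 14.32 lbmol/h.
Outlet amounts (n = n₀ + ν ξ):
  D: 107 − 1(14.32) = 92.68
  E: 139 − 2(14.32) = 110.4
  B: 0 + 1(14.32) = 14.32
  A: 112 (inert)
Total out = 329.4 lbmol/h; y_D = 92.68 / 329.4 = 0.2814.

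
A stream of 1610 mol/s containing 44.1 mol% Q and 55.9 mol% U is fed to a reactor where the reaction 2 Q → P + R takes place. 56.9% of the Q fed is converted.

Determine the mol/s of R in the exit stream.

Q reacted = 0.569 × 710 = 404 mol/s; ν_Q = −2, so ξ = 404/2 = 202 mol/s.
Outlet amounts (n = n₀ + ν ξ):
  Q: 710 − 2(202) = 306
  P: 0 + 1(202) = 202
  R: 0 + 1(202) = 202
  U: 900 (inert)

202 mol/s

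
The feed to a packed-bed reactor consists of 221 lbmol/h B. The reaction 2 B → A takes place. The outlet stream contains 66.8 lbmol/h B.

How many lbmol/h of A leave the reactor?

77.1 lbmol/h

For B: n = n₀ − 2ξ → 66.8 = 221 − 2ξ, giving ξ = 77.1 lbmol/h.
Outlet amounts (n = n₀ + ν ξ):
  B: 221 − 2(77.1) = 66.8
  A: 0 + 1(77.1) = 77.1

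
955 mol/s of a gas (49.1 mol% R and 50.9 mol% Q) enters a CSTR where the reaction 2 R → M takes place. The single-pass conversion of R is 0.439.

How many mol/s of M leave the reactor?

103 mol/s

R reacted = 0.439 × 468.9 = 205.8 mol/s; ν_R = −2, so ξ = 205.8/2 = 102.9 mol/s.
Outlet amounts (n = n₀ + ν ξ):
  R: 468.9 − 2(102.9) = 263.1
  M: 0 + 1(102.9) = 102.9
  Q: 486.1 (inert)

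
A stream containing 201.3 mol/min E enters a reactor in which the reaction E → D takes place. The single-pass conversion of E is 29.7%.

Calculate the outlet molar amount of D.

59.8 mol/min

E reacted = 0.297 × 201.3 = 59.79 mol/min; ν_E = −1, so ξ = 59.79/1 = 59.79 mol/min.
Outlet amounts (n = n₀ + ν ξ):
  E: 201.3 − 1(59.79) = 141.5
  D: 0 + 1(59.79) = 59.79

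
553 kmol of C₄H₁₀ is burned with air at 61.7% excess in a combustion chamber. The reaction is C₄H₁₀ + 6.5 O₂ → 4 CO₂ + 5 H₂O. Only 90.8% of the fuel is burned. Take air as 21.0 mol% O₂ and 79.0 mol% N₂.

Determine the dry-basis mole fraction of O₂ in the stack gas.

0.0963

Stoichiometric O₂ = 6.5 × 553 = 3594 kmol; O₂ fed = 3594 × 1.617 = 5812 kmol.
N₂ fed = 5812 × 79/21 = 21870 kmol.
Fuel reacted = 0.908 × 553 → ξ = 502.1 kmol.
Outlet (n = n₀ + ν ξ):
  C₄H₁₀: 553 − 1(502.1) = 50.88
  O₂: 5812 − 6.5(502.1) = 2549
  N₂: 21870 (inert)
  CO₂: 0 + 4(502.1) = 2008
  H₂O: 0 + 5(502.1) = 2511
Dry total = 26470 kmol; y_O₂ (dry) = 2549 / 26470 = 0.09627.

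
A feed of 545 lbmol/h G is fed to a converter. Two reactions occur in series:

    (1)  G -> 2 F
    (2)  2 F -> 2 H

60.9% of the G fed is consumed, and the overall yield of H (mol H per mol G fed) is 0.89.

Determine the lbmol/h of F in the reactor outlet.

179 lbmol/h

Conversion of G: G consumed = 1ξ₁ = 0.609 × 545 → ξ₁ = 331.9 lbmol/h.
Yield of H: 2ξ₂ / 545 = 0.89 → ξ₂ = 242.5 lbmol/h.
Outlet amounts (n = n₀ + Σ ν·ξ):
  G: 545 − 1(331.9) = 213.1
  F: 0 + 2(331.9) − 2(242.5) = 178.8
  H: 0 + 2(242.5) = 485.1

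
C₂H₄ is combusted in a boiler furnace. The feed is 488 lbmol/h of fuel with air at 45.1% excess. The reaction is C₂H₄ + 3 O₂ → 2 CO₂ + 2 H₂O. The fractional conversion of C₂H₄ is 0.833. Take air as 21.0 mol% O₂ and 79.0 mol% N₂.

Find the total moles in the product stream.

10600 lbmol/h

Stoichiometric O₂ = 3 × 488 = 1464 lbmol/h; O₂ fed = 1464 × 1.451 = 2124 lbmol/h.
N₂ fed = 2124 × 79/21 = 7991 lbmol/h.
Fuel reacted = 0.833 × 488 → ξ = 406.5 lbmol/h.
Outlet (n = n₀ + ν ξ):
  C₂H₄: 488 − 1(406.5) = 81.5
  O₂: 2124 − 3(406.5) = 904.8
  N₂: 7991 (inert)
  CO₂: 0 + 2(406.5) = 813
  H₂O: 0 + 2(406.5) = 813
Total out = 81.5 + 904.8 + 7991 + 813 + 813 = 10600 lbmol/h.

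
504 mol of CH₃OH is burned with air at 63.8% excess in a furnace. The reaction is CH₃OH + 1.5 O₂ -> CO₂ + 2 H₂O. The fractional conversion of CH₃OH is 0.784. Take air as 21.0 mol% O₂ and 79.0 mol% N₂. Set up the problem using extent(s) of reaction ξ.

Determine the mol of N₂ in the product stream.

Stoichiometric O₂ = 1.5 × 504 = 756 mol; O₂ fed = 756 × 1.638 = 1238 mol.
N₂ fed = 1238 × 79/21 = 4658 mol.
Fuel reacted = 0.784 × 504 → ξ = 395.1 mol.
Outlet (n = n₀ + ν ξ):
  CH₃OH: 504 − 1(395.1) = 108.9
  O₂: 1238 − 1.5(395.1) = 645.6
  N₂: 4658 (inert)
  CO₂: 0 + 1(395.1) = 395.1
  H₂O: 0 + 2(395.1) = 790.3

4660 mol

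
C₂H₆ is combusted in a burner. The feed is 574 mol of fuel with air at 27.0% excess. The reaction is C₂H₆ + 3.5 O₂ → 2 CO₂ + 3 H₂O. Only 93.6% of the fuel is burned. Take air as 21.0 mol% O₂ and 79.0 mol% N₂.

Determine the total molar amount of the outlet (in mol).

Stoichiometric O₂ = 3.5 × 574 = 2009 mol; O₂ fed = 2009 × 1.270 = 2551 mol.
N₂ fed = 2551 × 79/21 = 9598 mol.
Fuel reacted = 0.936 × 574 → ξ = 537.3 mol.
Outlet (n = n₀ + ν ξ):
  C₂H₆: 574 − 1(537.3) = 36.74
  O₂: 2551 − 3.5(537.3) = 671
  N₂: 9598 (inert)
  CO₂: 0 + 2(537.3) = 1075
  H₂O: 0 + 3(537.3) = 1612
Total out = 36.74 + 671 + 9598 + 1075 + 1612 = 12990 mol.

13000 mol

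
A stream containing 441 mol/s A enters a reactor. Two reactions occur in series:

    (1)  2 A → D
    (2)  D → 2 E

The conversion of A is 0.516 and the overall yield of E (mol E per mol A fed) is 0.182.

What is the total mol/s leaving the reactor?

367 mol/s

Conversion of A: A consumed = 2ξ₁ = 0.516 × 441 → ξ₁ = 113.8 mol/s.
Yield of E: 2ξ₂ / 441 = 0.182 → ξ₂ = 40.13 mol/s.
Outlet amounts (n = n₀ + Σ ν·ξ):
  A: 441 − 2(113.8) = 213.4
  D: 0 + 1(113.8) − 1(40.13) = 73.65
  E: 0 + 2(40.13) = 80.26
Total out = 213.4 + 73.65 + 80.26 = 367.4 mol/s.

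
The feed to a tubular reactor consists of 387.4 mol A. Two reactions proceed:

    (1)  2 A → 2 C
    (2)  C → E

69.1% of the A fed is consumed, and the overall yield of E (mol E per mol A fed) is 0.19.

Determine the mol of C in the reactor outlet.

194 mol

Conversion of A: A consumed = 2ξ₁ = 0.691 × 387.4 → ξ₁ = 133.8 mol.
Yield of E: 1ξ₂ / 387.4 = 0.19 → ξ₂ = 73.61 mol.
Outlet amounts (n = n₀ + Σ ν·ξ):
  A: 387.4 − 2(133.8) = 119.7
  C: 0 + 2(133.8) − 1(73.61) = 194.1
  E: 0 + 1(73.61) = 73.61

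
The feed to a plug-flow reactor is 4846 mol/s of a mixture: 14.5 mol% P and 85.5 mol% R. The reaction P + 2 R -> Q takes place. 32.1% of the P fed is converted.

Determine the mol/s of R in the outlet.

P reacted = 0.321 × 702.7 = 225.6 mol/s; ν_P = −1, so ξ = 225.6/1 = 225.6 mol/s.
Outlet amounts (n = n₀ + ν ξ):
  P: 702.7 − 1(225.6) = 477.1
  R: 4143 − 2(225.6) = 3692
  Q: 0 + 1(225.6) = 225.6

3690 mol/s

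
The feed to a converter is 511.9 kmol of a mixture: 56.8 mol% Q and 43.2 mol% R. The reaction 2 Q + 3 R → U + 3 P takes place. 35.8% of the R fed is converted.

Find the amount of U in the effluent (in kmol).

26.4 kmol

R reacted = 0.358 × 221.1 = 79.17 kmol; ν_R = −3, so ξ = 79.17/3 = 26.39 kmol.
Outlet amounts (n = n₀ + ν ξ):
  Q: 290.8 − 2(26.39) = 238
  R: 221.1 − 3(26.39) = 142
  U: 0 + 1(26.39) = 26.39
  P: 0 + 3(26.39) = 79.17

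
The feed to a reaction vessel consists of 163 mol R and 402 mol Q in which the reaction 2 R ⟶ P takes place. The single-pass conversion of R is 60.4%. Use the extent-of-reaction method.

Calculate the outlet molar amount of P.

49.2 mol

R reacted = 0.604 × 163 = 98.45 mol; ν_R = −2, so ξ = 98.45/2 = 49.23 mol.
Outlet amounts (n = n₀ + ν ξ):
  R: 163 − 2(49.23) = 64.55
  P: 0 + 1(49.23) = 49.23
  Q: 402 (inert)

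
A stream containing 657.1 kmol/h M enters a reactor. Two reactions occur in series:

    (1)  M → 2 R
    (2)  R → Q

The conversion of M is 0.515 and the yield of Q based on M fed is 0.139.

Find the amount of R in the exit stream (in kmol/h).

Conversion of M: M consumed = 1ξ₁ = 0.515 × 657.1 → ξ₁ = 338.4 kmol/h.
Yield of Q: 1ξ₂ / 657.1 = 0.139 → ξ₂ = 91.34 kmol/h.
Outlet amounts (n = n₀ + Σ ν·ξ):
  M: 657.1 − 1(338.4) = 318.7
  R: 0 + 2(338.4) − 1(91.34) = 585.5
  Q: 0 + 1(91.34) = 91.34

585 kmol/h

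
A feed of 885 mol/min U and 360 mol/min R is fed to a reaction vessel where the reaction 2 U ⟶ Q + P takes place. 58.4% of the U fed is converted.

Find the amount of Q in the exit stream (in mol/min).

258 mol/min

U reacted = 0.584 × 885 = 516.8 mol/min; ν_U = −2, so ξ = 516.8/2 = 258.4 mol/min.
Outlet amounts (n = n₀ + ν ξ):
  U: 885 − 2(258.4) = 368.2
  Q: 0 + 1(258.4) = 258.4
  P: 0 + 1(258.4) = 258.4
  R: 360 (inert)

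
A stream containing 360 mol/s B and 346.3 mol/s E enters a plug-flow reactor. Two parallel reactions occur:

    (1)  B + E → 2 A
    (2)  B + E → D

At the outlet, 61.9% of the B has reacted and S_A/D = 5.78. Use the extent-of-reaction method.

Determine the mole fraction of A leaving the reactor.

0.51

Conversion of B: B consumed = 0.619 × 360 = 222.8 mol/s = 1ξ₁ + 1ξ₂.
Selectivity: 2ξ₁ / (1ξ₂) = 5.78 → ξ₁ = 2.89 ξ₂.
Substitute: (1·2.89 + 1) ξ₂ = 222.8 → ξ₂ = 57.29 mol/s, ξ₁ = 165.6 mol/s.
Outlet amounts (n = n₀ + Σ ν·ξ):
  B: 360 − 1(165.6) − 1(57.29) = 137.2
  E: 346.3 − 1(165.6) − 1(57.29) = 123.5
  A: 0 + 2(165.6) = 331.1
  D: 0 + 1(57.29) = 57.29
Total out = 649 mol/s; y_A = 331.1 / 649 = 0.5102.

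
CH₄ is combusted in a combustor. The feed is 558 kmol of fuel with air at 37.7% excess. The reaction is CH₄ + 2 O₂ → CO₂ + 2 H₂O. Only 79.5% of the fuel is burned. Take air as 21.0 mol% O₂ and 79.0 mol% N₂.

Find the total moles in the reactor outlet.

Stoichiometric O₂ = 2 × 558 = 1116 kmol; O₂ fed = 1116 × 1.377 = 1537 kmol.
N₂ fed = 1537 × 79/21 = 5781 kmol.
Fuel reacted = 0.795 × 558 → ξ = 443.6 kmol.
Outlet (n = n₀ + ν ξ):
  CH₄: 558 − 1(443.6) = 114.4
  O₂: 1537 − 2(443.6) = 649.5
  N₂: 5781 (inert)
  CO₂: 0 + 1(443.6) = 443.6
  H₂O: 0 + 2(443.6) = 887.2
Total out = 114.4 + 649.5 + 5781 + 443.6 + 887.2 = 7876 kmol.

7880 kmol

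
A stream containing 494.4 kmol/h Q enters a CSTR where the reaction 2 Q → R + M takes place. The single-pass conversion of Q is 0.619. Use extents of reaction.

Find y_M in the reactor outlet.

0.309

Q reacted = 0.619 × 494.4 = 306 kmol/h; ν_Q = −2, so ξ = 306/2 = 153 kmol/h.
Outlet amounts (n = n₀ + ν ξ):
  Q: 494.4 − 2(153) = 188.4
  R: 0 + 1(153) = 153
  M: 0 + 1(153) = 153
Total out = 494.4 kmol/h; y_M = 153 / 494.4 = 0.3095.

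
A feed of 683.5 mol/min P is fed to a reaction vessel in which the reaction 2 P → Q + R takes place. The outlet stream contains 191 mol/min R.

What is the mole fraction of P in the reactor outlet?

0.441

For R: n = n₀ + 1ξ → 191 = 0 + 1ξ, giving ξ = 191 mol/min.
Outlet amounts (n = n₀ + ν ξ):
  P: 683.5 − 2(191) = 301.5
  Q: 0 + 1(191) = 191
  R: 0 + 1(191) = 191
Total out = 683.5 mol/min; y_P = 301.5 / 683.5 = 0.4411.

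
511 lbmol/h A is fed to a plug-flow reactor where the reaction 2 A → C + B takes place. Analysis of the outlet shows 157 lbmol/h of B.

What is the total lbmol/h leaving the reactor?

511 lbmol/h

For B: n = n₀ + 1ξ → 157 = 0 + 1ξ, giving ξ = 157 lbmol/h.
Outlet amounts (n = n₀ + ν ξ):
  A: 511 − 2(157) = 197
  C: 0 + 1(157) = 157
  B: 0 + 1(157) = 157
Total out = 197 + 157 + 157 = 511 lbmol/h.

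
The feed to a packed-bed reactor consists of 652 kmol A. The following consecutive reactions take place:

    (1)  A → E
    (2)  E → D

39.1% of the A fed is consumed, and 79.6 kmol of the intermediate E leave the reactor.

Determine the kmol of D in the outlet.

175 kmol

Conversion of A: A consumed = 1ξ₁ = 0.391 × 652 → ξ₁ = 254.9 kmol.
E balance: n_E = 0 + 1ξ₁ − 1ξ₂ = 79.6 → ξ₂ = (1·254.9 − 79.6)/1 = 175.3 kmol.
Outlet amounts (n = n₀ + Σ ν·ξ):
  A: 652 − 1(254.9) = 397.1
  E: 0 + 1(254.9) − 1(175.3) = 79.6
  D: 0 + 1(175.3) = 175.3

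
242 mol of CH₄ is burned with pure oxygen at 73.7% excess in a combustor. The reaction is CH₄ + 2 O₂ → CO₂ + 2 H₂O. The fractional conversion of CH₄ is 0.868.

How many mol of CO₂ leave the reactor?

210 mol

Stoichiometric O₂ = 2 × 242 = 484 mol; O₂ fed = 484 × 1.737 = 840.7 mol.
Fuel reacted = 0.868 × 242 → ξ = 210.1 mol.
Outlet (n = n₀ + ν ξ):
  CH₄: 242 − 1(210.1) = 31.94
  O₂: 840.7 − 2(210.1) = 420.6
  CO₂: 0 + 1(210.1) = 210.1
  H₂O: 0 + 2(210.1) = 420.1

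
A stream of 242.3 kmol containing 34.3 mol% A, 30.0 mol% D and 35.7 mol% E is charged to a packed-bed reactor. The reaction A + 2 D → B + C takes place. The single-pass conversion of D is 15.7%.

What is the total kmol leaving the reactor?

D reacted = 0.157 × 72.69 = 11.41 kmol; ν_D = −2, so ξ = 11.41/2 = 5.706 kmol.
Outlet amounts (n = n₀ + ν ξ):
  A: 83.11 − 1(5.706) = 77.4
  D: 72.69 − 2(5.706) = 61.28
  B: 0 + 1(5.706) = 5.706
  C: 0 + 1(5.706) = 5.706
  E: 86.5 (inert)
Total out = 77.4 + 61.28 + 5.706 + 5.706 + 86.5 = 236.6 kmol.

237 kmol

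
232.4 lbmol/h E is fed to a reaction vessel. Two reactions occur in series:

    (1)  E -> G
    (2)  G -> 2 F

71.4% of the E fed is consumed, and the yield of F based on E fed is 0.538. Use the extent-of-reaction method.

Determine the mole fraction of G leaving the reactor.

0.351

Conversion of E: E consumed = 1ξ₁ = 0.714 × 232.4 → ξ₁ = 165.9 lbmol/h.
Yield of F: 2ξ₂ / 232.4 = 0.538 → ξ₂ = 62.52 lbmol/h.
Outlet amounts (n = n₀ + Σ ν·ξ):
  E: 232.4 − 1(165.9) = 66.47
  G: 0 + 1(165.9) − 1(62.52) = 103.4
  F: 0 + 2(62.52) = 125
Total out = 294.9 lbmol/h; y_G = 103.4 / 294.9 = 0.3507.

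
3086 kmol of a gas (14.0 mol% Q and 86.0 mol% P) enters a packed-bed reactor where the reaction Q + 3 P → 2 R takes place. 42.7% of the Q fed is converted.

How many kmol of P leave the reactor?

2100 kmol

Q reacted = 0.427 × 432 = 184.5 kmol; ν_Q = −1, so ξ = 184.5/1 = 184.5 kmol.
Outlet amounts (n = n₀ + ν ξ):
  Q: 432 − 1(184.5) = 247.6
  P: 2654 − 3(184.5) = 2101
  R: 0 + 2(184.5) = 369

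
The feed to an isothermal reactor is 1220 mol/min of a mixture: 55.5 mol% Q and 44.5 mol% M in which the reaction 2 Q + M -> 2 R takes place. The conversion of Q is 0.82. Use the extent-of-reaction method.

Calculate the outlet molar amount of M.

265 mol/min

Q reacted = 0.82 × 677.1 = 555.2 mol/min; ν_Q = −2, so ξ = 555.2/2 = 277.6 mol/min.
Outlet amounts (n = n₀ + ν ξ):
  Q: 677.1 − 2(277.6) = 121.9
  M: 542.9 − 1(277.6) = 265.3
  R: 0 + 2(277.6) = 555.2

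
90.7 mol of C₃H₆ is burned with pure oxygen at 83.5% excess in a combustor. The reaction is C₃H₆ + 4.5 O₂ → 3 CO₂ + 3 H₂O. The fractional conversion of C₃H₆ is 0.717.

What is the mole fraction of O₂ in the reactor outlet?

0.523

Stoichiometric O₂ = 4.5 × 90.7 = 408.2 mol; O₂ fed = 408.2 × 1.835 = 749 mol.
Fuel reacted = 0.717 × 90.7 → ξ = 65.03 mol.
Outlet (n = n₀ + ν ξ):
  C₃H₆: 90.7 − 1(65.03) = 25.67
  O₂: 749 − 4.5(65.03) = 456.3
  CO₂: 0 + 3(65.03) = 195.1
  H₂O: 0 + 3(65.03) = 195.1
Total out = 872.2 mol; y_O₂ = 456.3 / 872.2 = 0.5232.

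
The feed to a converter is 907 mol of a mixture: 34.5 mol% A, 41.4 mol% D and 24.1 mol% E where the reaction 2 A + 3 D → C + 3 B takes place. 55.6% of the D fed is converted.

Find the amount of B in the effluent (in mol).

209 mol

D reacted = 0.556 × 375.5 = 208.8 mol; ν_D = −3, so ξ = 208.8/3 = 69.59 mol.
Outlet amounts (n = n₀ + ν ξ):
  A: 312.9 − 2(69.59) = 173.7
  D: 375.5 − 3(69.59) = 166.7
  C: 0 + 1(69.59) = 69.59
  B: 0 + 3(69.59) = 208.8
  E: 218.6 (inert)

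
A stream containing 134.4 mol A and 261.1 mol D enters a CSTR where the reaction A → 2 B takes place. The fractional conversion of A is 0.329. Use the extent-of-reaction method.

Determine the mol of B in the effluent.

A reacted = 0.329 × 134.4 = 44.22 mol; ν_A = −1, so ξ = 44.22/1 = 44.22 mol.
Outlet amounts (n = n₀ + ν ξ):
  A: 134.4 − 1(44.22) = 90.18
  B: 0 + 2(44.22) = 88.44
  D: 261.1 (inert)

88.4 mol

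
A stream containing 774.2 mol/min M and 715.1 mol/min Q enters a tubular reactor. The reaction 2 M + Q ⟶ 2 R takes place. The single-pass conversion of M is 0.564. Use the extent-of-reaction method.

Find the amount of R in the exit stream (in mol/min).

437 mol/min

M reacted = 0.564 × 774.2 = 436.6 mol/min; ν_M = −2, so ξ = 436.6/2 = 218.3 mol/min.
Outlet amounts (n = n₀ + ν ξ):
  M: 774.2 − 2(218.3) = 337.6
  Q: 715.1 − 1(218.3) = 496.8
  R: 0 + 2(218.3) = 436.6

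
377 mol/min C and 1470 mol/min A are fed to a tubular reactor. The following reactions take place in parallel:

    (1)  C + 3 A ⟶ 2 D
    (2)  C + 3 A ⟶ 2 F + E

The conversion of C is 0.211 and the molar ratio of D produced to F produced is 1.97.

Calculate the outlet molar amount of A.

Conversion of C: C consumed = 0.211 × 377 = 79.55 mol/min = 1ξ₁ + 1ξ₂.
Selectivity: 2ξ₁ / (2ξ₂) = 1.97 → ξ₁ = 1.97 ξ₂.
Substitute: (1·1.97 + 1) ξ₂ = 79.55 → ξ₂ = 26.78 mol/min, ξ₁ = 52.76 mol/min.
Outlet amounts (n = n₀ + Σ ν·ξ):
  C: 377 − 1(52.76) − 1(26.78) = 297.5
  A: 1470 − 3(52.76) − 3(26.78) = 1231
  D: 0 + 2(52.76) = 105.5
  F: 0 + 2(26.78) = 53.57
  E: 0 + 1(26.78) = 26.78

1230 mol/min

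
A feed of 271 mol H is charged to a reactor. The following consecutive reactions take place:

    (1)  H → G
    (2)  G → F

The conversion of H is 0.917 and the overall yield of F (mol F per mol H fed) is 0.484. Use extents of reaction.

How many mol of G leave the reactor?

Conversion of H: H consumed = 1ξ₁ = 0.917 × 271 → ξ₁ = 248.5 mol.
Yield of F: 1ξ₂ / 271 = 0.484 → ξ₂ = 131.2 mol.
Outlet amounts (n = n₀ + Σ ν·ξ):
  H: 271 − 1(248.5) = 22.49
  G: 0 + 1(248.5) − 1(131.2) = 117.3
  F: 0 + 1(131.2) = 131.2

117 mol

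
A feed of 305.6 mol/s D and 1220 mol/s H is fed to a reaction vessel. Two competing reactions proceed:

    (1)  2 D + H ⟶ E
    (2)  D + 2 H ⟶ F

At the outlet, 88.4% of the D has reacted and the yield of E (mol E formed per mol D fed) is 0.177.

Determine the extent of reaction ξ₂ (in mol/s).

Yield of E: 1ξ₁ / 305.6 = 0.177 → ξ₁ = 54.09 mol/s.
Conversion of D: 2ξ₁ + 1ξ₂ = 0.884 × 305.6 = 270.2 → ξ₂ = 162 mol/s.
Outlet amounts (n = n₀ + Σ ν·ξ):
  D: 305.6 − 2(54.09) − 1(162) = 35.45
  H: 1220 − 1(54.09) − 2(162) = 842
  E: 0 + 1(54.09) = 54.09
  F: 0 + 1(162) = 162

ξ₂ = 162 mol/s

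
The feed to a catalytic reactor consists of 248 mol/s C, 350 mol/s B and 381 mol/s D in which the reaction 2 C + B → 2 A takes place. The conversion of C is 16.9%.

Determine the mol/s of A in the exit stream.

41.9 mol/s

C reacted = 0.169 × 248 = 41.91 mol/s; ν_C = −2, so ξ = 41.91/2 = 20.96 mol/s.
Outlet amounts (n = n₀ + ν ξ):
  C: 248 − 2(20.96) = 206.1
  B: 350 − 1(20.96) = 329
  A: 0 + 2(20.96) = 41.91
  D: 381 (inert)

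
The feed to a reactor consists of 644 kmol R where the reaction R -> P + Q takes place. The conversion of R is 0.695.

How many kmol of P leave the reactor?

R reacted = 0.695 × 644 = 447.6 kmol; ν_R = −1, so ξ = 447.6/1 = 447.6 kmol.
Outlet amounts (n = n₀ + ν ξ):
  R: 644 − 1(447.6) = 196.4
  P: 0 + 1(447.6) = 447.6
  Q: 0 + 1(447.6) = 447.6

448 kmol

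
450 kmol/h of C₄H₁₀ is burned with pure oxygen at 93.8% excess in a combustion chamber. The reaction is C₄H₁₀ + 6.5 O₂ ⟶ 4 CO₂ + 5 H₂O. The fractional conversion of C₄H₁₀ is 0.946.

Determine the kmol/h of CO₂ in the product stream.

1700 kmol/h

Stoichiometric O₂ = 6.5 × 450 = 2925 kmol/h; O₂ fed = 2925 × 1.938 = 5669 kmol/h.
Fuel reacted = 0.946 × 450 → ξ = 425.7 kmol/h.
Outlet (n = n₀ + ν ξ):
  C₄H₁₀: 450 − 1(425.7) = 24.3
  O₂: 5669 − 6.5(425.7) = 2902
  CO₂: 0 + 4(425.7) = 1703
  H₂O: 0 + 5(425.7) = 2128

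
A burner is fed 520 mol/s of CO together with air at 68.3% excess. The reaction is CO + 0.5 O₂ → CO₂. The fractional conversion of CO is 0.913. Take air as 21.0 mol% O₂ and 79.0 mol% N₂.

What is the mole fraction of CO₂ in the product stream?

Stoichiometric O₂ = 0.5 × 520 = 260 mol/s; O₂ fed = 260 × 1.683 = 437.6 mol/s.
N₂ fed = 437.6 × 79/21 = 1646 mol/s.
Fuel reacted = 0.913 × 520 → ξ = 474.8 mol/s.
Outlet (n = n₀ + ν ξ):
  CO: 520 − 1(474.8) = 45.24
  O₂: 437.6 − 0.5(474.8) = 200.2
  N₂: 1646 (inert)
  CO₂: 0 + 1(474.8) = 474.8
Total out = 2366 mol/s; y_CO₂ = 474.8 / 2366 = 0.2006.

0.201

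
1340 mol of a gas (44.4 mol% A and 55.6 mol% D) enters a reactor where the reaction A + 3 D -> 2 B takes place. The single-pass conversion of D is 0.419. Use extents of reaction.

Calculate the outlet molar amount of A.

491 mol

D reacted = 0.419 × 745 = 312.2 mol; ν_D = −3, so ξ = 312.2/3 = 104.1 mol.
Outlet amounts (n = n₀ + ν ξ):
  A: 595 − 1(104.1) = 490.9
  D: 745 − 3(104.1) = 432.9
  B: 0 + 2(104.1) = 208.1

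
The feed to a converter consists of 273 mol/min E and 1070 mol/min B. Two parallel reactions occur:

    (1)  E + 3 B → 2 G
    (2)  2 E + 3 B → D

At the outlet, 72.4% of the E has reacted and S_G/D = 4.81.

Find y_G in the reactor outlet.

0.228

Conversion of E: E consumed = 0.724 × 273 = 197.7 mol/min = 1ξ₁ + 2ξ₂.
Selectivity: 2ξ₁ / (1ξ₂) = 4.81 → ξ₁ = 2.405 ξ₂.
Substitute: (1·2.405 + 2) ξ₂ = 197.7 → ξ₂ = 44.87 mol/min, ξ₁ = 107.9 mol/min.
Outlet amounts (n = n₀ + Σ ν·ξ):
  E: 273 − 1(107.9) − 2(44.87) = 75.35
  B: 1070 − 3(107.9) − 3(44.87) = 611.7
  G: 0 + 2(107.9) = 215.8
  D: 0 + 1(44.87) = 44.87
Total out = 947.7 mol/min; y_G = 215.8 / 947.7 = 0.2277.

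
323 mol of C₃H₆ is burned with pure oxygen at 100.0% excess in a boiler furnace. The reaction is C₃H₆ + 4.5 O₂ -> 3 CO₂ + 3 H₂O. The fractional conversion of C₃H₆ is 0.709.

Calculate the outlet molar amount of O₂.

Stoichiometric O₂ = 4.5 × 323 = 1454 mol; O₂ fed = 1454 × 2.000 = 2907 mol.
Fuel reacted = 0.709 × 323 → ξ = 229 mol.
Outlet (n = n₀ + ν ξ):
  C₃H₆: 323 − 1(229) = 93.99
  O₂: 2907 − 4.5(229) = 1876
  CO₂: 0 + 3(229) = 687
  H₂O: 0 + 3(229) = 687

1880 mol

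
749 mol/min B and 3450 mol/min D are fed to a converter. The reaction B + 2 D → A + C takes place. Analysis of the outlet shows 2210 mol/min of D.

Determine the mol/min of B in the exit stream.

For D: n = n₀ − 2ξ → 2210 = 3450 − 2ξ, giving ξ = 620 mol/min.
Outlet amounts (n = n₀ + ν ξ):
  B: 749 − 1(620) = 129
  D: 3450 − 2(620) = 2210
  A: 0 + 1(620) = 620
  C: 0 + 1(620) = 620

129 mol/min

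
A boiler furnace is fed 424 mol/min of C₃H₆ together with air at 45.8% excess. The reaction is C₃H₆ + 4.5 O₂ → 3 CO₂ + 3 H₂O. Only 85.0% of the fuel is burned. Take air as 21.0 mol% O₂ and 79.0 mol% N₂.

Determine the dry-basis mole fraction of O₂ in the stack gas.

0.0908

Stoichiometric O₂ = 4.5 × 424 = 1908 mol/min; O₂ fed = 1908 × 1.458 = 2782 mol/min.
N₂ fed = 2782 × 79/21 = 10470 mol/min.
Fuel reacted = 0.85 × 424 → ξ = 360.4 mol/min.
Outlet (n = n₀ + ν ξ):
  C₃H₆: 424 − 1(360.4) = 63.6
  O₂: 2782 − 4.5(360.4) = 1160
  N₂: 10470 (inert)
  CO₂: 0 + 3(360.4) = 1081
  H₂O: 0 + 3(360.4) = 1081
Dry total = 12770 mol/min; y_O₂ (dry) = 1160 / 12770 = 0.09084.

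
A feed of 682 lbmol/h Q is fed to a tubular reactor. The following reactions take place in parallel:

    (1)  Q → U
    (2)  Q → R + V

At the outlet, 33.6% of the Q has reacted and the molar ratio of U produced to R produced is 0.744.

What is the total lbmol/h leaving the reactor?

813 lbmol/h

Conversion of Q: Q consumed = 0.336 × 682 = 229.2 lbmol/h = 1ξ₁ + 1ξ₂.
Selectivity: 1ξ₁ / (1ξ₂) = 0.744 → ξ₁ = 0.744 ξ₂.
Substitute: (1·0.744 + 1) ξ₂ = 229.2 → ξ₂ = 131.4 lbmol/h, ξ₁ = 97.76 lbmol/h.
Outlet amounts (n = n₀ + Σ ν·ξ):
  Q: 682 − 1(97.76) − 1(131.4) = 452.8
  U: 0 + 1(97.76) = 97.76
  R: 0 + 1(131.4) = 131.4
  V: 0 + 1(131.4) = 131.4
Total out = 452.8 + 97.76 + 131.4 + 131.4 = 813.4 lbmol/h.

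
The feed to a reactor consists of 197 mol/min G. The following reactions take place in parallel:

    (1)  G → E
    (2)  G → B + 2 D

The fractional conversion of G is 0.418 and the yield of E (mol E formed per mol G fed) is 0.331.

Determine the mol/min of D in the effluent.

Yield of E: 1ξ₁ / 197 = 0.331 → ξ₁ = 65.21 mol/min.
Conversion of G: 1ξ₁ + 1ξ₂ = 0.418 × 197 = 82.35 → ξ₂ = 17.14 mol/min.
Outlet amounts (n = n₀ + Σ ν·ξ):
  G: 197 − 1(65.21) − 1(17.14) = 114.7
  E: 0 + 1(65.21) = 65.21
  B: 0 + 1(17.14) = 17.14
  D: 0 + 2(17.14) = 34.28

34.3 mol/min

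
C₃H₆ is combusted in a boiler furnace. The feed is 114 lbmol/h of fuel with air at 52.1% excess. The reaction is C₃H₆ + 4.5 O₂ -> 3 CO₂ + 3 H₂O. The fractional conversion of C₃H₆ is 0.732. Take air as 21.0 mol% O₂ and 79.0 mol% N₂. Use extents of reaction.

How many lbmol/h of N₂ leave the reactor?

Stoichiometric O₂ = 4.5 × 114 = 513 lbmol/h; O₂ fed = 513 × 1.521 = 780.3 lbmol/h.
N₂ fed = 780.3 × 79/21 = 2935 lbmol/h.
Fuel reacted = 0.732 × 114 → ξ = 83.45 lbmol/h.
Outlet (n = n₀ + ν ξ):
  C₃H₆: 114 − 1(83.45) = 30.55
  O₂: 780.3 − 4.5(83.45) = 404.8
  N₂: 2935 (inert)
  CO₂: 0 + 3(83.45) = 250.3
  H₂O: 0 + 3(83.45) = 250.3

2940 lbmol/h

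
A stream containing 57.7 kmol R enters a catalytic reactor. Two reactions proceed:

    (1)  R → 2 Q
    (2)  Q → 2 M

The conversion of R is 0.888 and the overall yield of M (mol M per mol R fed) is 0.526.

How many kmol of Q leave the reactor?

Conversion of R: R consumed = 1ξ₁ = 0.888 × 57.7 → ξ₁ = 51.24 kmol.
Yield of M: 2ξ₂ / 57.7 = 0.526 → ξ₂ = 15.18 kmol.
Outlet amounts (n = n₀ + Σ ν·ξ):
  R: 57.7 − 1(51.24) = 6.462
  Q: 0 + 2(51.24) − 1(15.18) = 87.3
  M: 0 + 2(15.18) = 30.35

87.3 kmol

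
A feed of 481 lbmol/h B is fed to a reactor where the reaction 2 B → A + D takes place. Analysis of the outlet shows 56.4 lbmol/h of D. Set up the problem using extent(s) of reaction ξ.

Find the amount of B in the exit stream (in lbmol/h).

368 lbmol/h

For D: n = n₀ + 1ξ → 56.4 = 0 + 1ξ, giving ξ = 56.4 lbmol/h.
Outlet amounts (n = n₀ + ν ξ):
  B: 481 − 2(56.4) = 368.2
  A: 0 + 1(56.4) = 56.4
  D: 0 + 1(56.4) = 56.4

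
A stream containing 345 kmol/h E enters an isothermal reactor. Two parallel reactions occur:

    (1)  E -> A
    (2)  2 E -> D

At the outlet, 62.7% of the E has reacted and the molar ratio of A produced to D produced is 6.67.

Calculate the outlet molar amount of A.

Conversion of E: E consumed = 0.627 × 345 = 216.3 kmol/h = 1ξ₁ + 2ξ₂.
Selectivity: 1ξ₁ / (1ξ₂) = 6.67 → ξ₁ = 6.67 ξ₂.
Substitute: (1·6.67 + 2) ξ₂ = 216.3 → ξ₂ = 24.95 kmol/h, ξ₁ = 166.4 kmol/h.
Outlet amounts (n = n₀ + Σ ν·ξ):
  E: 345 − 1(166.4) − 2(24.95) = 128.7
  A: 0 + 1(166.4) = 166.4
  D: 0 + 1(24.95) = 24.95

166 kmol/h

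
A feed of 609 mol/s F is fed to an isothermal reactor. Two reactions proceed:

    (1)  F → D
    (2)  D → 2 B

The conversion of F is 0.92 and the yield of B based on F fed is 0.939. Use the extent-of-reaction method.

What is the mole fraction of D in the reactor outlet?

0.307

Conversion of F: F consumed = 1ξ₁ = 0.92 × 609 → ξ₁ = 560.3 mol/s.
Yield of B: 2ξ₂ / 609 = 0.939 → ξ₂ = 285.9 mol/s.
Outlet amounts (n = n₀ + Σ ν·ξ):
  F: 609 − 1(560.3) = 48.72
  D: 0 + 1(560.3) − 1(285.9) = 274.4
  B: 0 + 2(285.9) = 571.9
Total out = 894.9 mol/s; y_D = 274.4 / 894.9 = 0.3066.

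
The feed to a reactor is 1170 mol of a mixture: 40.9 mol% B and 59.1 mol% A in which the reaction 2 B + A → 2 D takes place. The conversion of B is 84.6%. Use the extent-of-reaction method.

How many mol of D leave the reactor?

405 mol

B reacted = 0.846 × 478.5 = 404.8 mol; ν_B = −2, so ξ = 404.8/2 = 202.4 mol.
Outlet amounts (n = n₀ + ν ξ):
  B: 478.5 − 2(202.4) = 73.69
  A: 691.5 − 1(202.4) = 489.1
  D: 0 + 2(202.4) = 404.8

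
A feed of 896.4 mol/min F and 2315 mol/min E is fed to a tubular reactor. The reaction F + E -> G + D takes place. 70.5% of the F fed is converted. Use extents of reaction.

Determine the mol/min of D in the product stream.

F reacted = 0.705 × 896.4 = 632 mol/min; ν_F = −1, so ξ = 632/1 = 632 mol/min.
Outlet amounts (n = n₀ + ν ξ):
  F: 896.4 − 1(632) = 264.4
  E: 2315 − 1(632) = 1683
  G: 0 + 1(632) = 632
  D: 0 + 1(632) = 632

632 mol/min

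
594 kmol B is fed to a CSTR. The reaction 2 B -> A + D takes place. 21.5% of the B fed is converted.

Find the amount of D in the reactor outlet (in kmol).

B reacted = 0.215 × 594 = 127.7 kmol; ν_B = −2, so ξ = 127.7/2 = 63.85 kmol.
Outlet amounts (n = n₀ + ν ξ):
  B: 594 − 2(63.85) = 466.3
  A: 0 + 1(63.85) = 63.85
  D: 0 + 1(63.85) = 63.85

63.9 kmol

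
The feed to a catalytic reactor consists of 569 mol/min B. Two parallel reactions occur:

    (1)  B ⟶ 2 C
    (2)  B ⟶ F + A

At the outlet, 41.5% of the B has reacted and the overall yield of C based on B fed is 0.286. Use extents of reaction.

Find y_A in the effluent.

Yield of C: 2ξ₁ / 569 = 0.286 → ξ₁ = 81.37 mol/min.
Conversion of B: 1ξ₁ + 1ξ₂ = 0.415 × 569 = 236.1 → ξ₂ = 154.8 mol/min.
Outlet amounts (n = n₀ + Σ ν·ξ):
  B: 569 − 1(81.37) − 1(154.8) = 332.9
  C: 0 + 2(81.37) = 162.7
  F: 0 + 1(154.8) = 154.8
  A: 0 + 1(154.8) = 154.8
Total out = 805.1 mol/min; y_A = 154.8 / 805.1 = 0.1922.

0.192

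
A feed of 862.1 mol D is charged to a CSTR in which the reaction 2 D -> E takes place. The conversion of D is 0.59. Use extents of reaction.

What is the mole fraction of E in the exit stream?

0.418

D reacted = 0.59 × 862.1 = 508.6 mol; ν_D = −2, so ξ = 508.6/2 = 254.3 mol.
Outlet amounts (n = n₀ + ν ξ):
  D: 862.1 − 2(254.3) = 353.5
  E: 0 + 1(254.3) = 254.3
Total out = 607.8 mol; y_E = 254.3 / 607.8 = 0.4184.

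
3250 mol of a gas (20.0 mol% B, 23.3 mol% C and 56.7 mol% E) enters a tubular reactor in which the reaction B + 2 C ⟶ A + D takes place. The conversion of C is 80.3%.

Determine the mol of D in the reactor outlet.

304 mol

C reacted = 0.803 × 757.2 = 608.1 mol; ν_C = −2, so ξ = 608.1/2 = 304 mol.
Outlet amounts (n = n₀ + ν ξ):
  B: 650 − 1(304) = 346
  C: 757.2 − 2(304) = 149.2
  A: 0 + 1(304) = 304
  D: 0 + 1(304) = 304
  E: 1843 (inert)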